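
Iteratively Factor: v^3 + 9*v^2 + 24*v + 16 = (v + 4)*(v^2 + 5*v + 4) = (v + 1)*(v + 4)*(v + 4)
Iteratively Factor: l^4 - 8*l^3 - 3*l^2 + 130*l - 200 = (l - 5)*(l^3 - 3*l^2 - 18*l + 40) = (l - 5)*(l - 2)*(l^2 - l - 20) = (l - 5)*(l - 2)*(l + 4)*(l - 5)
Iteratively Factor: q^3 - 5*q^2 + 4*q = (q - 1)*(q^2 - 4*q) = q*(q - 1)*(q - 4)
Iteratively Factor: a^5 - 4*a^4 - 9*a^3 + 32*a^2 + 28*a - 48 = (a + 2)*(a^4 - 6*a^3 + 3*a^2 + 26*a - 24) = (a + 2)^2*(a^3 - 8*a^2 + 19*a - 12) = (a - 4)*(a + 2)^2*(a^2 - 4*a + 3) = (a - 4)*(a - 1)*(a + 2)^2*(a - 3)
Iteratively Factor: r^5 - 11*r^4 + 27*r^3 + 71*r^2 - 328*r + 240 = (r - 4)*(r^4 - 7*r^3 - r^2 + 67*r - 60) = (r - 4)^2*(r^3 - 3*r^2 - 13*r + 15) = (r - 4)^2*(r - 1)*(r^2 - 2*r - 15) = (r - 5)*(r - 4)^2*(r - 1)*(r + 3)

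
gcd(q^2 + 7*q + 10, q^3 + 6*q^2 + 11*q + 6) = q + 2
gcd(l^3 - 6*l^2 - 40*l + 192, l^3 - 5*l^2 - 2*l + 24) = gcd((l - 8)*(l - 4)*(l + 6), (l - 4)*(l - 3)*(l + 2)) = l - 4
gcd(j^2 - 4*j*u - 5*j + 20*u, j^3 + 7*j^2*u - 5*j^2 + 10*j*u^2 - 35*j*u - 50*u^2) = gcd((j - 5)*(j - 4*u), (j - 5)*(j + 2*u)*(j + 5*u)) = j - 5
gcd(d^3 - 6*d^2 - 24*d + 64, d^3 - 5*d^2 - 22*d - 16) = d - 8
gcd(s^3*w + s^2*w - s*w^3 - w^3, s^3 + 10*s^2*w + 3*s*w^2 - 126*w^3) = 1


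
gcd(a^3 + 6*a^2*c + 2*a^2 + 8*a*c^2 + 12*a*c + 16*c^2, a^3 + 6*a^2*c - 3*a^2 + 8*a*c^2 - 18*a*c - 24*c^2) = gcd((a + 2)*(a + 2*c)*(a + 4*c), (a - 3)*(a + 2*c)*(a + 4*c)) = a^2 + 6*a*c + 8*c^2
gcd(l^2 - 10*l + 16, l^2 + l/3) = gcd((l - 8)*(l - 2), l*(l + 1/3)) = 1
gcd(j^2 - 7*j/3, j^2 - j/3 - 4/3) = 1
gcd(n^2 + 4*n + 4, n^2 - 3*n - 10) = n + 2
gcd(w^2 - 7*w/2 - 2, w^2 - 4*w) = w - 4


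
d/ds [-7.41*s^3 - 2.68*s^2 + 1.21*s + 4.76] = -22.23*s^2 - 5.36*s + 1.21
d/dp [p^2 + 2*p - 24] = 2*p + 2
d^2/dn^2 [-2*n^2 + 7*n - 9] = -4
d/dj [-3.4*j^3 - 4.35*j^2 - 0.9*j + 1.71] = -10.2*j^2 - 8.7*j - 0.9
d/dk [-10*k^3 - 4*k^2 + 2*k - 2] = -30*k^2 - 8*k + 2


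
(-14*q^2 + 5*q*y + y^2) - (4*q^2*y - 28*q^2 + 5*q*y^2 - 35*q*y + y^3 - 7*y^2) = -4*q^2*y + 14*q^2 - 5*q*y^2 + 40*q*y - y^3 + 8*y^2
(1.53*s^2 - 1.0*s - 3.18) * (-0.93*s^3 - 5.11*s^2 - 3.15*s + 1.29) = -1.4229*s^5 - 6.8883*s^4 + 3.2479*s^3 + 21.3735*s^2 + 8.727*s - 4.1022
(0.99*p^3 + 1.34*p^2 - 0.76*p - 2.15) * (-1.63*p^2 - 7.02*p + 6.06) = -1.6137*p^5 - 9.134*p^4 - 2.1686*p^3 + 16.9601*p^2 + 10.4874*p - 13.029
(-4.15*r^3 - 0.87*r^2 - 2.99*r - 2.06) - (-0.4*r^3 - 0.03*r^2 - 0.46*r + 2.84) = -3.75*r^3 - 0.84*r^2 - 2.53*r - 4.9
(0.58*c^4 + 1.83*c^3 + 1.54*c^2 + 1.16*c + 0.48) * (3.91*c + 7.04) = 2.2678*c^5 + 11.2385*c^4 + 18.9046*c^3 + 15.3772*c^2 + 10.0432*c + 3.3792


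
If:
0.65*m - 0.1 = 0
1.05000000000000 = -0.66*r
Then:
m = 0.15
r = -1.59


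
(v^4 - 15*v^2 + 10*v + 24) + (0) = v^4 - 15*v^2 + 10*v + 24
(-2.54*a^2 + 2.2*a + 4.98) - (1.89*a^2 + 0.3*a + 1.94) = -4.43*a^2 + 1.9*a + 3.04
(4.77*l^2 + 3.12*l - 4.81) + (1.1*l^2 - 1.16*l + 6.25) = 5.87*l^2 + 1.96*l + 1.44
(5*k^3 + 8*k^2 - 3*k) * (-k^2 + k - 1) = -5*k^5 - 3*k^4 + 6*k^3 - 11*k^2 + 3*k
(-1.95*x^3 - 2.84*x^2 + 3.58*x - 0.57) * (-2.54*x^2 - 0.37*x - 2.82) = 4.953*x^5 + 7.9351*x^4 - 2.5434*x^3 + 8.132*x^2 - 9.8847*x + 1.6074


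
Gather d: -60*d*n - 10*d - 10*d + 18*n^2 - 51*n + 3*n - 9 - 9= d*(-60*n - 20) + 18*n^2 - 48*n - 18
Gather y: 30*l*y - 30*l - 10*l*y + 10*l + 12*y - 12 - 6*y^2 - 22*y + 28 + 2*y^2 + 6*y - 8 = -20*l - 4*y^2 + y*(20*l - 4) + 8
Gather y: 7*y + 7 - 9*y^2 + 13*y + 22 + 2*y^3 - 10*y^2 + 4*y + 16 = 2*y^3 - 19*y^2 + 24*y + 45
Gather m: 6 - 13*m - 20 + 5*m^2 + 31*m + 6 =5*m^2 + 18*m - 8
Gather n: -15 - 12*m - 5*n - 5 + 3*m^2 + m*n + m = 3*m^2 - 11*m + n*(m - 5) - 20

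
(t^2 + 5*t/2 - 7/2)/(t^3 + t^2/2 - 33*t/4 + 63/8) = 4*(t - 1)/(4*t^2 - 12*t + 9)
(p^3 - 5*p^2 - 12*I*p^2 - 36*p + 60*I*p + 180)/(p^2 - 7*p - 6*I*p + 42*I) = (p^2 - p*(5 + 6*I) + 30*I)/(p - 7)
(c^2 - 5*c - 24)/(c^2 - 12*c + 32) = (c + 3)/(c - 4)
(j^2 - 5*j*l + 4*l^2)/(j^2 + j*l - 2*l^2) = (j - 4*l)/(j + 2*l)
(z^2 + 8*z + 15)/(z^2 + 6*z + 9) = (z + 5)/(z + 3)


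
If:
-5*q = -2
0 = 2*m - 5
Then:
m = 5/2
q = 2/5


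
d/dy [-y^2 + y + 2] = 1 - 2*y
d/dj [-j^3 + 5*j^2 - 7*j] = -3*j^2 + 10*j - 7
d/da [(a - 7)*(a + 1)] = 2*a - 6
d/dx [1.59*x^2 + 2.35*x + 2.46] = 3.18*x + 2.35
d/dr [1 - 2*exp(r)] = -2*exp(r)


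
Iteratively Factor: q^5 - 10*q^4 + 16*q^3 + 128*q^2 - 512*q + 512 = (q + 4)*(q^4 - 14*q^3 + 72*q^2 - 160*q + 128) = (q - 4)*(q + 4)*(q^3 - 10*q^2 + 32*q - 32) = (q - 4)^2*(q + 4)*(q^2 - 6*q + 8) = (q - 4)^2*(q - 2)*(q + 4)*(q - 4)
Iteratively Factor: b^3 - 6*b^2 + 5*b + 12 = (b - 3)*(b^2 - 3*b - 4) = (b - 4)*(b - 3)*(b + 1)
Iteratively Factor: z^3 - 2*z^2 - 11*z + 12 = (z - 1)*(z^2 - z - 12) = (z - 4)*(z - 1)*(z + 3)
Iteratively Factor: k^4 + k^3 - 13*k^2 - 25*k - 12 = (k - 4)*(k^3 + 5*k^2 + 7*k + 3) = (k - 4)*(k + 1)*(k^2 + 4*k + 3) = (k - 4)*(k + 1)*(k + 3)*(k + 1)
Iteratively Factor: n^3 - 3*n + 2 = (n + 2)*(n^2 - 2*n + 1) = (n - 1)*(n + 2)*(n - 1)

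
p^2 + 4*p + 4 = (p + 2)^2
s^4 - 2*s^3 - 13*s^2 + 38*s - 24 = (s - 3)*(s - 2)*(s - 1)*(s + 4)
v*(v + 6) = v^2 + 6*v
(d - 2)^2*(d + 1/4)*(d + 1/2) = d^4 - 13*d^3/4 + 9*d^2/8 + 5*d/2 + 1/2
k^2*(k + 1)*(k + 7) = k^4 + 8*k^3 + 7*k^2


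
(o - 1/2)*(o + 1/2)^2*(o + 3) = o^4 + 7*o^3/2 + 5*o^2/4 - 7*o/8 - 3/8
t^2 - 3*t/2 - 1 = (t - 2)*(t + 1/2)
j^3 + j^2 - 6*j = j*(j - 2)*(j + 3)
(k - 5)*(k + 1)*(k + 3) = k^3 - k^2 - 17*k - 15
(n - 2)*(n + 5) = n^2 + 3*n - 10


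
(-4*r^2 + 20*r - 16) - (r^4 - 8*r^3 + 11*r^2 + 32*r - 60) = -r^4 + 8*r^3 - 15*r^2 - 12*r + 44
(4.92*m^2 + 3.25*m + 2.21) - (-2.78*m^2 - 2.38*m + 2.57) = 7.7*m^2 + 5.63*m - 0.36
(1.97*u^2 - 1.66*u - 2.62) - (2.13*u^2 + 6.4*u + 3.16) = -0.16*u^2 - 8.06*u - 5.78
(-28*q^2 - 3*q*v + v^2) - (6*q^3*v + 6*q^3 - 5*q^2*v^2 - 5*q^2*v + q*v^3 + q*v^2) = -6*q^3*v - 6*q^3 + 5*q^2*v^2 + 5*q^2*v - 28*q^2 - q*v^3 - q*v^2 - 3*q*v + v^2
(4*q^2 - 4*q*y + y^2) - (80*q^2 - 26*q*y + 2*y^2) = -76*q^2 + 22*q*y - y^2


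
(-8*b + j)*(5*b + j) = -40*b^2 - 3*b*j + j^2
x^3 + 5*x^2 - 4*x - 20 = (x - 2)*(x + 2)*(x + 5)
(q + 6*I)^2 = q^2 + 12*I*q - 36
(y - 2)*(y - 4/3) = y^2 - 10*y/3 + 8/3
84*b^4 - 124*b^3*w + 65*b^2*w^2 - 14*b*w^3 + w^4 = (-7*b + w)*(-3*b + w)*(-2*b + w)^2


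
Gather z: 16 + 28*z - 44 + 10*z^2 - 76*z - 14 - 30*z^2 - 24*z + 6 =-20*z^2 - 72*z - 36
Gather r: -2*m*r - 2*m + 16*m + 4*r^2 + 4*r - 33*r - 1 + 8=14*m + 4*r^2 + r*(-2*m - 29) + 7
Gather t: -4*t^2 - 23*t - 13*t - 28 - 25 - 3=-4*t^2 - 36*t - 56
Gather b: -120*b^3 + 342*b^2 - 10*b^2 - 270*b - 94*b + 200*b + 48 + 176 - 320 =-120*b^3 + 332*b^2 - 164*b - 96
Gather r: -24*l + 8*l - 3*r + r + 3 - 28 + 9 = -16*l - 2*r - 16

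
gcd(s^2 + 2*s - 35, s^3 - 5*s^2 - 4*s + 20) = s - 5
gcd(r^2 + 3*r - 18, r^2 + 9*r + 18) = r + 6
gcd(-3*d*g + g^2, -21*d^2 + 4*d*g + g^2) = 3*d - g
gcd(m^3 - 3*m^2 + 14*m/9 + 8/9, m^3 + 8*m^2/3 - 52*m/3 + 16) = m^2 - 10*m/3 + 8/3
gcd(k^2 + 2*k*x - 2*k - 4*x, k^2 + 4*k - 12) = k - 2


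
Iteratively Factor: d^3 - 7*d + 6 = (d - 1)*(d^2 + d - 6) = (d - 1)*(d + 3)*(d - 2)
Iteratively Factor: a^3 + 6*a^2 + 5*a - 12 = (a - 1)*(a^2 + 7*a + 12) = (a - 1)*(a + 4)*(a + 3)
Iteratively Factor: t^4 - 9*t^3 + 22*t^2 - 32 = (t - 4)*(t^3 - 5*t^2 + 2*t + 8) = (t - 4)^2*(t^2 - t - 2) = (t - 4)^2*(t - 2)*(t + 1)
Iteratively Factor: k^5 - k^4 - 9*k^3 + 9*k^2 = (k + 3)*(k^4 - 4*k^3 + 3*k^2) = (k - 1)*(k + 3)*(k^3 - 3*k^2) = k*(k - 1)*(k + 3)*(k^2 - 3*k) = k*(k - 3)*(k - 1)*(k + 3)*(k)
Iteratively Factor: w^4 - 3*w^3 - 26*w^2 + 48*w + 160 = (w + 2)*(w^3 - 5*w^2 - 16*w + 80) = (w + 2)*(w + 4)*(w^2 - 9*w + 20) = (w - 4)*(w + 2)*(w + 4)*(w - 5)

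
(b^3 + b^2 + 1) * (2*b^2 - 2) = 2*b^5 + 2*b^4 - 2*b^3 - 2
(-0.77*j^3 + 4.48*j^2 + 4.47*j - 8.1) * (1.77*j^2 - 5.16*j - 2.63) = -1.3629*j^5 + 11.9028*j^4 - 13.1798*j^3 - 49.1846*j^2 + 30.0399*j + 21.303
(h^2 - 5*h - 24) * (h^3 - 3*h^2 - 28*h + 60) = h^5 - 8*h^4 - 37*h^3 + 272*h^2 + 372*h - 1440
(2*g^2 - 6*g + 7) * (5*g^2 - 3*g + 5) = 10*g^4 - 36*g^3 + 63*g^2 - 51*g + 35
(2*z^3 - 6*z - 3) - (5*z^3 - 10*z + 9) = -3*z^3 + 4*z - 12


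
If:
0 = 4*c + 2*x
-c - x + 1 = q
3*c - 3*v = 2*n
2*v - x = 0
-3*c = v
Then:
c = 0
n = 0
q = 1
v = 0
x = 0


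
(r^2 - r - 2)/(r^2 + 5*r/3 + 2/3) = 3*(r - 2)/(3*r + 2)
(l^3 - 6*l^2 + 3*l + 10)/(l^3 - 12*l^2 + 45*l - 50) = (l + 1)/(l - 5)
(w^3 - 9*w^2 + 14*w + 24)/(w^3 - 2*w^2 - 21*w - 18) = (w - 4)/(w + 3)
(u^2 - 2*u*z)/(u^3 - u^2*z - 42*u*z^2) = (-u + 2*z)/(-u^2 + u*z + 42*z^2)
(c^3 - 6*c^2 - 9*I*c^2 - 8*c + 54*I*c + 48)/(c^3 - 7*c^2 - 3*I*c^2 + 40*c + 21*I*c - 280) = (c^2 - c*(6 + I) + 6*I)/(c^2 + c*(-7 + 5*I) - 35*I)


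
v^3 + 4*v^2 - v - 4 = (v - 1)*(v + 1)*(v + 4)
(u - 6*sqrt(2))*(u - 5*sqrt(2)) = u^2 - 11*sqrt(2)*u + 60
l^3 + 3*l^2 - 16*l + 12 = (l - 2)*(l - 1)*(l + 6)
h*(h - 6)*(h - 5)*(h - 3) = h^4 - 14*h^3 + 63*h^2 - 90*h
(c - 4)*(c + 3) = c^2 - c - 12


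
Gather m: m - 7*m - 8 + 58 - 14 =36 - 6*m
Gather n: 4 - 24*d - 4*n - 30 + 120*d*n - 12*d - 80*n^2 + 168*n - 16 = -36*d - 80*n^2 + n*(120*d + 164) - 42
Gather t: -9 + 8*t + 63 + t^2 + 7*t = t^2 + 15*t + 54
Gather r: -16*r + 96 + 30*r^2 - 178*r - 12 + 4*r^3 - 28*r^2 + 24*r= 4*r^3 + 2*r^2 - 170*r + 84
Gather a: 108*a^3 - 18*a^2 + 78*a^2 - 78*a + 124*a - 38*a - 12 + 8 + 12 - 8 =108*a^3 + 60*a^2 + 8*a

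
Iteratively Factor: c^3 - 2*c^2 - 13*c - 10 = (c + 1)*(c^2 - 3*c - 10) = (c + 1)*(c + 2)*(c - 5)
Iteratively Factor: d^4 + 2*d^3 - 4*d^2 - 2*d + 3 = (d + 1)*(d^3 + d^2 - 5*d + 3) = (d - 1)*(d + 1)*(d^2 + 2*d - 3) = (d - 1)^2*(d + 1)*(d + 3)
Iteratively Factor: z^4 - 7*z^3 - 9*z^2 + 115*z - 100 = (z + 4)*(z^3 - 11*z^2 + 35*z - 25) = (z - 5)*(z + 4)*(z^2 - 6*z + 5) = (z - 5)*(z - 1)*(z + 4)*(z - 5)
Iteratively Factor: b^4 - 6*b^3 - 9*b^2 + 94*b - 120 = (b + 4)*(b^3 - 10*b^2 + 31*b - 30) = (b - 5)*(b + 4)*(b^2 - 5*b + 6) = (b - 5)*(b - 3)*(b + 4)*(b - 2)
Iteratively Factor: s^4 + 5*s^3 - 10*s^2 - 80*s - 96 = (s - 4)*(s^3 + 9*s^2 + 26*s + 24) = (s - 4)*(s + 3)*(s^2 + 6*s + 8) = (s - 4)*(s + 2)*(s + 3)*(s + 4)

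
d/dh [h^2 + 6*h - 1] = 2*h + 6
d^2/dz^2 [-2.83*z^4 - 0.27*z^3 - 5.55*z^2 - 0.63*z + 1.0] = -33.96*z^2 - 1.62*z - 11.1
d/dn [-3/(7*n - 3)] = 21/(7*n - 3)^2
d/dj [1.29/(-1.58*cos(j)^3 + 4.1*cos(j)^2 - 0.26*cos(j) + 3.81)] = (-6.1146*cos(j)^2 + 10.578*cos(j) - 0.3354)*sin(j)/(1.58*cos(j)^3 - 4.1*cos(j)^2 + 0.26*cos(j) - 3.81)^2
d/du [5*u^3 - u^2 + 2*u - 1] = 15*u^2 - 2*u + 2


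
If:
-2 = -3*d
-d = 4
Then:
No Solution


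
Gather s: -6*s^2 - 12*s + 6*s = -6*s^2 - 6*s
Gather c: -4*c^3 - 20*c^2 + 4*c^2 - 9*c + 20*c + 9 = -4*c^3 - 16*c^2 + 11*c + 9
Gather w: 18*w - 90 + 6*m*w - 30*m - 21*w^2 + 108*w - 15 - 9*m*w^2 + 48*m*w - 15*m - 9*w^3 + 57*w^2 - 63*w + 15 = -45*m - 9*w^3 + w^2*(36 - 9*m) + w*(54*m + 63) - 90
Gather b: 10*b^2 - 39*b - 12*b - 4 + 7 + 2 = 10*b^2 - 51*b + 5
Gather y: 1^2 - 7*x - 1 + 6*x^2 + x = 6*x^2 - 6*x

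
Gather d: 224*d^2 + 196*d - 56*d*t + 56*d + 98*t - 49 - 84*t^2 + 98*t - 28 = 224*d^2 + d*(252 - 56*t) - 84*t^2 + 196*t - 77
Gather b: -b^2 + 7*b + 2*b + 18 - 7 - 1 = -b^2 + 9*b + 10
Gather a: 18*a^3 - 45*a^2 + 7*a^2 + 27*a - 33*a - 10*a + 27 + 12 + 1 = 18*a^3 - 38*a^2 - 16*a + 40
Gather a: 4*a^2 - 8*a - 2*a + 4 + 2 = 4*a^2 - 10*a + 6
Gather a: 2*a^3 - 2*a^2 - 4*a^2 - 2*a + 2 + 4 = 2*a^3 - 6*a^2 - 2*a + 6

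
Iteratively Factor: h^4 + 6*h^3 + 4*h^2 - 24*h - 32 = (h + 2)*(h^3 + 4*h^2 - 4*h - 16) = (h + 2)*(h + 4)*(h^2 - 4) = (h + 2)^2*(h + 4)*(h - 2)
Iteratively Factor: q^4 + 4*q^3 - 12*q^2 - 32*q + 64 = (q + 4)*(q^3 - 12*q + 16) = (q - 2)*(q + 4)*(q^2 + 2*q - 8) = (q - 2)*(q + 4)^2*(q - 2)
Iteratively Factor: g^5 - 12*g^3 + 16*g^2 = (g)*(g^4 - 12*g^2 + 16*g) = g*(g + 4)*(g^3 - 4*g^2 + 4*g) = g^2*(g + 4)*(g^2 - 4*g + 4) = g^2*(g - 2)*(g + 4)*(g - 2)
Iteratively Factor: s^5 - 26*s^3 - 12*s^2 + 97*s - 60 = (s - 1)*(s^4 + s^3 - 25*s^2 - 37*s + 60) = (s - 1)*(s + 3)*(s^3 - 2*s^2 - 19*s + 20) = (s - 5)*(s - 1)*(s + 3)*(s^2 + 3*s - 4) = (s - 5)*(s - 1)*(s + 3)*(s + 4)*(s - 1)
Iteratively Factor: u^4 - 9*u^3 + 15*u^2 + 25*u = (u)*(u^3 - 9*u^2 + 15*u + 25) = u*(u - 5)*(u^2 - 4*u - 5) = u*(u - 5)^2*(u + 1)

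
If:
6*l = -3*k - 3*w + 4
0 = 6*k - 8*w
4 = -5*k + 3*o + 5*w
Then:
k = 4*w/3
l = 2/3 - 7*w/6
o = 5*w/9 + 4/3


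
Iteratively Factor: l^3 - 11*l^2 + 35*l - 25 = (l - 1)*(l^2 - 10*l + 25) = (l - 5)*(l - 1)*(l - 5)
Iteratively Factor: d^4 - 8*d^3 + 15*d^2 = (d - 5)*(d^3 - 3*d^2) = d*(d - 5)*(d^2 - 3*d) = d^2*(d - 5)*(d - 3)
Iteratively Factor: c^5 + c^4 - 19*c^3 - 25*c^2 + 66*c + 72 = (c + 3)*(c^4 - 2*c^3 - 13*c^2 + 14*c + 24) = (c - 2)*(c + 3)*(c^3 - 13*c - 12) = (c - 2)*(c + 1)*(c + 3)*(c^2 - c - 12) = (c - 4)*(c - 2)*(c + 1)*(c + 3)*(c + 3)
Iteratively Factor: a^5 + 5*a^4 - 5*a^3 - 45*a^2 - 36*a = (a + 3)*(a^4 + 2*a^3 - 11*a^2 - 12*a) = (a + 3)*(a + 4)*(a^3 - 2*a^2 - 3*a) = a*(a + 3)*(a + 4)*(a^2 - 2*a - 3) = a*(a - 3)*(a + 3)*(a + 4)*(a + 1)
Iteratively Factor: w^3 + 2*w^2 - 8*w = (w + 4)*(w^2 - 2*w) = w*(w + 4)*(w - 2)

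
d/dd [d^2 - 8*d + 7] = 2*d - 8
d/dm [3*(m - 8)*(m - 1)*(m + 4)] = 9*m^2 - 30*m - 84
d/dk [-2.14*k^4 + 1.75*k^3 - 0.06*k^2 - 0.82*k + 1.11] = -8.56*k^3 + 5.25*k^2 - 0.12*k - 0.82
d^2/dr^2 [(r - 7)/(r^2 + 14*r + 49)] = 2*(r - 35)/(r^4 + 28*r^3 + 294*r^2 + 1372*r + 2401)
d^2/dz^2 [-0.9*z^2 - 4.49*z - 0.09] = -1.80000000000000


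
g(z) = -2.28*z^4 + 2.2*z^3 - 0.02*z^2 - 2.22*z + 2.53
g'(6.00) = -1734.78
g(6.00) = -2491.19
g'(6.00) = -1734.78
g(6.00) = -2491.19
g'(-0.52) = 0.87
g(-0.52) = 3.20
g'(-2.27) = 138.56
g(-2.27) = -78.81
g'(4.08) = -511.92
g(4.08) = -489.24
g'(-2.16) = 120.57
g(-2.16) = -64.57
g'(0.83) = -2.92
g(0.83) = 0.85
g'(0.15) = -2.11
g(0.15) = 2.20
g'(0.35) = -1.82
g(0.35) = 1.81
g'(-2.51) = 183.68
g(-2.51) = -117.31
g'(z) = -9.12*z^3 + 6.6*z^2 - 0.04*z - 2.22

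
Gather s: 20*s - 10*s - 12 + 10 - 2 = 10*s - 4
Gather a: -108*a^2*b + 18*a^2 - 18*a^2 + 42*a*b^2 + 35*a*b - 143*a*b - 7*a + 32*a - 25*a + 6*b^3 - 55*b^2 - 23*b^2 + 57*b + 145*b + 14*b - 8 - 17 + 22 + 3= -108*a^2*b + a*(42*b^2 - 108*b) + 6*b^3 - 78*b^2 + 216*b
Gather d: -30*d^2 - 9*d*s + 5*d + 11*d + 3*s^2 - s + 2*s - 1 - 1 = -30*d^2 + d*(16 - 9*s) + 3*s^2 + s - 2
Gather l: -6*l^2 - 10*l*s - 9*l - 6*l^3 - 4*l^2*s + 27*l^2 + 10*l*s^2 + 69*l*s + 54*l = -6*l^3 + l^2*(21 - 4*s) + l*(10*s^2 + 59*s + 45)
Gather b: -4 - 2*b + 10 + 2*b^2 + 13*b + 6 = 2*b^2 + 11*b + 12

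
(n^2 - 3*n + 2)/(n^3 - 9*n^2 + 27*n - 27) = (n^2 - 3*n + 2)/(n^3 - 9*n^2 + 27*n - 27)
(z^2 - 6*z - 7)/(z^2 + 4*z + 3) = (z - 7)/(z + 3)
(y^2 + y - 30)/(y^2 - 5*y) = (y + 6)/y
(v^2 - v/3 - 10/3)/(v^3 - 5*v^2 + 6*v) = (v + 5/3)/(v*(v - 3))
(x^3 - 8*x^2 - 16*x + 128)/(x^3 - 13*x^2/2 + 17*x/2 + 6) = 2*(x^2 - 4*x - 32)/(2*x^2 - 5*x - 3)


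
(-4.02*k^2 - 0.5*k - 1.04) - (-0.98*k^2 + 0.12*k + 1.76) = -3.04*k^2 - 0.62*k - 2.8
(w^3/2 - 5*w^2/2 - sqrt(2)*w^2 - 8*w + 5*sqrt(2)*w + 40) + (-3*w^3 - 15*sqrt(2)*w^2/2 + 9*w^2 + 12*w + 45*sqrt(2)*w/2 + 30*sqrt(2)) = -5*w^3/2 - 17*sqrt(2)*w^2/2 + 13*w^2/2 + 4*w + 55*sqrt(2)*w/2 + 40 + 30*sqrt(2)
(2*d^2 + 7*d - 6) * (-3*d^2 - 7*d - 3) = -6*d^4 - 35*d^3 - 37*d^2 + 21*d + 18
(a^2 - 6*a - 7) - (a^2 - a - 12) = 5 - 5*a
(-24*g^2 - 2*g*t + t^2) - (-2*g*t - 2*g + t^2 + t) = -24*g^2 + 2*g - t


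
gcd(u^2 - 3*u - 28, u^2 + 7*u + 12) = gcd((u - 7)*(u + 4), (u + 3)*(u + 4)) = u + 4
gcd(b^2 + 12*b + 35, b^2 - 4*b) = 1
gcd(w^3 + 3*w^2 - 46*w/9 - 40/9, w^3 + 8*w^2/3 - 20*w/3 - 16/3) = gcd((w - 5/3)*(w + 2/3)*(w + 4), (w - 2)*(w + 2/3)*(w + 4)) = w^2 + 14*w/3 + 8/3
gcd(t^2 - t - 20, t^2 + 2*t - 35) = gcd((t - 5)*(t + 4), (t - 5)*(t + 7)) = t - 5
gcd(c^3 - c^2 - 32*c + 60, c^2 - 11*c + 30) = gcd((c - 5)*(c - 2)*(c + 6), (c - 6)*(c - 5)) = c - 5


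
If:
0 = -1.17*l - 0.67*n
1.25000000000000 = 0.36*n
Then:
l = -1.99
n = 3.47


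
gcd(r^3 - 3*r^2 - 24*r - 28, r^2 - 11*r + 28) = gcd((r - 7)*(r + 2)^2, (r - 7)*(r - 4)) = r - 7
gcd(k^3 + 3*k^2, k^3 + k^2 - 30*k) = k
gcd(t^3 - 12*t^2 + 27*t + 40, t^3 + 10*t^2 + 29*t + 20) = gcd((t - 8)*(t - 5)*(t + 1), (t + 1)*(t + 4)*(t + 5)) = t + 1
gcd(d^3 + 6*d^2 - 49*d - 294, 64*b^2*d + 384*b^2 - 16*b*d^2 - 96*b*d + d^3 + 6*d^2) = d + 6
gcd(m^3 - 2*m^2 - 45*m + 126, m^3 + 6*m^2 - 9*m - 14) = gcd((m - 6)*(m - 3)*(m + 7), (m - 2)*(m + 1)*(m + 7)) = m + 7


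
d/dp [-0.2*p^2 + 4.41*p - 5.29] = 4.41 - 0.4*p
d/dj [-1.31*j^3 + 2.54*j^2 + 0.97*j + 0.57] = -3.93*j^2 + 5.08*j + 0.97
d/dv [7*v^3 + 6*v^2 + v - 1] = 21*v^2 + 12*v + 1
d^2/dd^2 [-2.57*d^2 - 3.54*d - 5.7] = -5.14000000000000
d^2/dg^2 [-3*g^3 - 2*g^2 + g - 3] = -18*g - 4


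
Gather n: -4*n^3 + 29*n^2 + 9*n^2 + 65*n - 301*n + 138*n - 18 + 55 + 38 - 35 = -4*n^3 + 38*n^2 - 98*n + 40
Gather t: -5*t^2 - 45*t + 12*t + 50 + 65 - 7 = -5*t^2 - 33*t + 108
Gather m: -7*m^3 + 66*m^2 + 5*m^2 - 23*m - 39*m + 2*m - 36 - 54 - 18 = -7*m^3 + 71*m^2 - 60*m - 108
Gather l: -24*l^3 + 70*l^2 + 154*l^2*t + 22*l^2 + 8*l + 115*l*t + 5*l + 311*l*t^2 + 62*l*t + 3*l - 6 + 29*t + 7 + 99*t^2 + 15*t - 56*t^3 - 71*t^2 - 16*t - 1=-24*l^3 + l^2*(154*t + 92) + l*(311*t^2 + 177*t + 16) - 56*t^3 + 28*t^2 + 28*t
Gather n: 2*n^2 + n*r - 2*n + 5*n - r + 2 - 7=2*n^2 + n*(r + 3) - r - 5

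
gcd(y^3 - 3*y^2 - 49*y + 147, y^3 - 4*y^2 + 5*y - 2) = 1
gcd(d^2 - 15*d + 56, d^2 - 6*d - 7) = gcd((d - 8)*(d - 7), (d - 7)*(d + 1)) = d - 7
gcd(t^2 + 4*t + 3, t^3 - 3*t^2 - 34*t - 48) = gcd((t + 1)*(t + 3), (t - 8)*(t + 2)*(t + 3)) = t + 3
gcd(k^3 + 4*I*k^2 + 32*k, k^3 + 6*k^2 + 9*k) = k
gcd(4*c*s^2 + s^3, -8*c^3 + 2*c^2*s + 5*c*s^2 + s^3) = 4*c + s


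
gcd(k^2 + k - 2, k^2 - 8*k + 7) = k - 1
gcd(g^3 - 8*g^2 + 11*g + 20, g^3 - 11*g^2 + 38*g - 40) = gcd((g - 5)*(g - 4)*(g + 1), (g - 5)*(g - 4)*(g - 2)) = g^2 - 9*g + 20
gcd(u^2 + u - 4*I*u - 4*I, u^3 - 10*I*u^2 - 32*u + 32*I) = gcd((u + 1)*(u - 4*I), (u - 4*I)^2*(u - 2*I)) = u - 4*I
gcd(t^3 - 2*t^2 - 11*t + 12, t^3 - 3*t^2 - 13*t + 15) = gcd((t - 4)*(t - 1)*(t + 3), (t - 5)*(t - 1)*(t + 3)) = t^2 + 2*t - 3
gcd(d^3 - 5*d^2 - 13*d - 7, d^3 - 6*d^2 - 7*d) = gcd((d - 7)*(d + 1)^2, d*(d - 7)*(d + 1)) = d^2 - 6*d - 7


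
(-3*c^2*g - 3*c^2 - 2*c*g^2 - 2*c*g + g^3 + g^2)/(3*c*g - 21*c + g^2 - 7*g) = (-3*c^2*g - 3*c^2 - 2*c*g^2 - 2*c*g + g^3 + g^2)/(3*c*g - 21*c + g^2 - 7*g)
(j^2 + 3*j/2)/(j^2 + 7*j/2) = (2*j + 3)/(2*j + 7)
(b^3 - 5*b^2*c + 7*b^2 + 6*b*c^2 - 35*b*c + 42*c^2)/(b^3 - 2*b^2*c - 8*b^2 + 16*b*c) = (b^2 - 3*b*c + 7*b - 21*c)/(b*(b - 8))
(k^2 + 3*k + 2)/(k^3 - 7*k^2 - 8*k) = (k + 2)/(k*(k - 8))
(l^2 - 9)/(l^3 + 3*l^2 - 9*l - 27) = 1/(l + 3)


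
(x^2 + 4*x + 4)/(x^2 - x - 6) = (x + 2)/(x - 3)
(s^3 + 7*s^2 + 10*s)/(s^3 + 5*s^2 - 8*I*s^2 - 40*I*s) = (s + 2)/(s - 8*I)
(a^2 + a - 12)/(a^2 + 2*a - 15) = (a + 4)/(a + 5)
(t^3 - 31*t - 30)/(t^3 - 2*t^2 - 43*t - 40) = (t - 6)/(t - 8)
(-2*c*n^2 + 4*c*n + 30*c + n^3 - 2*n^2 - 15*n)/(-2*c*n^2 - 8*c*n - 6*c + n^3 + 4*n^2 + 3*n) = (n - 5)/(n + 1)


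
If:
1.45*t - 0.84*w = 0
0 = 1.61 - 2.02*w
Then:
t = 0.46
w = 0.80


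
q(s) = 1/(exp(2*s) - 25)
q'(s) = -2*exp(2*s)/(exp(2*s) - 25)^2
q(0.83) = -0.05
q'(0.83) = -0.03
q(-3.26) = -0.04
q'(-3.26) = -0.00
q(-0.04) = -0.04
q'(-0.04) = -0.00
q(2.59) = 0.01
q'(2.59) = -0.02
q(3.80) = 0.00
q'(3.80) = -0.00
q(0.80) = -0.05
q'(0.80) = -0.02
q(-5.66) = -0.04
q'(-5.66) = -0.00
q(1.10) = -0.06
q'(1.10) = -0.07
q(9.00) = 0.00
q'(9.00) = 0.00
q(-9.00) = -0.04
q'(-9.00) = 0.00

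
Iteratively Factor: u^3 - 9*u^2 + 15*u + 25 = (u - 5)*(u^2 - 4*u - 5) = (u - 5)*(u + 1)*(u - 5)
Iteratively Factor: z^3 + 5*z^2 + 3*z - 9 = (z + 3)*(z^2 + 2*z - 3) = (z + 3)^2*(z - 1)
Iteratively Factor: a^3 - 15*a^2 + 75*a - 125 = (a - 5)*(a^2 - 10*a + 25) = (a - 5)^2*(a - 5)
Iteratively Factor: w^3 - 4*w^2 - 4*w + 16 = (w - 4)*(w^2 - 4) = (w - 4)*(w + 2)*(w - 2)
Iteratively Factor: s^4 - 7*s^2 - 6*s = (s + 2)*(s^3 - 2*s^2 - 3*s) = (s - 3)*(s + 2)*(s^2 + s) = (s - 3)*(s + 1)*(s + 2)*(s)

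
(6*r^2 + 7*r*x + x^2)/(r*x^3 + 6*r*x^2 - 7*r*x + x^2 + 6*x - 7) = (6*r^2 + 7*r*x + x^2)/(r*x^3 + 6*r*x^2 - 7*r*x + x^2 + 6*x - 7)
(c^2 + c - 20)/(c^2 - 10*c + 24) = (c + 5)/(c - 6)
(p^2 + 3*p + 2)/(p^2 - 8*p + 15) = (p^2 + 3*p + 2)/(p^2 - 8*p + 15)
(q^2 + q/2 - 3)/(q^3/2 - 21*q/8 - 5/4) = 4*(2*q - 3)/(4*q^2 - 8*q - 5)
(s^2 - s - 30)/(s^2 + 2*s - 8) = (s^2 - s - 30)/(s^2 + 2*s - 8)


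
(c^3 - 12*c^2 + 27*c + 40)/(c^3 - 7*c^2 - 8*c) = (c - 5)/c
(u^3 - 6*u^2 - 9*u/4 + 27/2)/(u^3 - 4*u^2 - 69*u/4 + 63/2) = (2*u + 3)/(2*u + 7)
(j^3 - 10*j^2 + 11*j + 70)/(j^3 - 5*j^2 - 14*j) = (j - 5)/j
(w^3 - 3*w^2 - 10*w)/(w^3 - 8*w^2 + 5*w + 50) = w/(w - 5)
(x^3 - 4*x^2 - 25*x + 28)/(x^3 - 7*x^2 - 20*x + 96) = (x^2 - 8*x + 7)/(x^2 - 11*x + 24)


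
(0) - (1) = -1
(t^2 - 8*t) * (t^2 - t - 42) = t^4 - 9*t^3 - 34*t^2 + 336*t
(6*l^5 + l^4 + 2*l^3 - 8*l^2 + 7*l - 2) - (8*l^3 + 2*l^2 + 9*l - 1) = 6*l^5 + l^4 - 6*l^3 - 10*l^2 - 2*l - 1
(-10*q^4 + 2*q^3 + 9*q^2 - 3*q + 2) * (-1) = 10*q^4 - 2*q^3 - 9*q^2 + 3*q - 2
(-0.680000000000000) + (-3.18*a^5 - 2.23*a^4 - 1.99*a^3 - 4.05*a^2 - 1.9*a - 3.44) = -3.18*a^5 - 2.23*a^4 - 1.99*a^3 - 4.05*a^2 - 1.9*a - 4.12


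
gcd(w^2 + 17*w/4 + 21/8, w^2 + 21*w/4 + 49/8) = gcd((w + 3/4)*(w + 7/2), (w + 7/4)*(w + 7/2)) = w + 7/2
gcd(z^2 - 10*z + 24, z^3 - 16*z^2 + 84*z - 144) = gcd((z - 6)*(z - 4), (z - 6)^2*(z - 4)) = z^2 - 10*z + 24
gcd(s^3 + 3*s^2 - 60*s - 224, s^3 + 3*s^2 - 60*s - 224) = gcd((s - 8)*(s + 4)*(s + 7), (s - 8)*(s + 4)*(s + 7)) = s^3 + 3*s^2 - 60*s - 224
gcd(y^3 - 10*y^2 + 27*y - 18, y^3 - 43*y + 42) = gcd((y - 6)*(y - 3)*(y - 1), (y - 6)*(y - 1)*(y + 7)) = y^2 - 7*y + 6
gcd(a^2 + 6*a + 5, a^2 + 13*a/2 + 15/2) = a + 5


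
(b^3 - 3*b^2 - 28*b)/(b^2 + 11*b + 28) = b*(b - 7)/(b + 7)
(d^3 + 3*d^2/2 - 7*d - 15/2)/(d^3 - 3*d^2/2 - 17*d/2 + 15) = (d + 1)/(d - 2)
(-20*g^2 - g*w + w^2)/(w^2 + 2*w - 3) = (-20*g^2 - g*w + w^2)/(w^2 + 2*w - 3)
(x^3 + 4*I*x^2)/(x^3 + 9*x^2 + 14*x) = x*(x + 4*I)/(x^2 + 9*x + 14)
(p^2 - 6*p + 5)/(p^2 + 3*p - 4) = (p - 5)/(p + 4)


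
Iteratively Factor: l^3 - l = (l)*(l^2 - 1) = l*(l + 1)*(l - 1)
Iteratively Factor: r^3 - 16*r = (r - 4)*(r^2 + 4*r) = r*(r - 4)*(r + 4)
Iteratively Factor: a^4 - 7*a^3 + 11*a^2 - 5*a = (a - 5)*(a^3 - 2*a^2 + a) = (a - 5)*(a - 1)*(a^2 - a) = (a - 5)*(a - 1)^2*(a)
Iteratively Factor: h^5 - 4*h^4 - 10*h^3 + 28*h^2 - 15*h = (h - 1)*(h^4 - 3*h^3 - 13*h^2 + 15*h) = h*(h - 1)*(h^3 - 3*h^2 - 13*h + 15) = h*(h - 1)*(h + 3)*(h^2 - 6*h + 5) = h*(h - 1)^2*(h + 3)*(h - 5)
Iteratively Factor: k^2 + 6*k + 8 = (k + 4)*(k + 2)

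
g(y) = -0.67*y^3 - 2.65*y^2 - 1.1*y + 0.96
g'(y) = -2.01*y^2 - 5.3*y - 1.1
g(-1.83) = -1.80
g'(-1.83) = 1.87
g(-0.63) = 0.77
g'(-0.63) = 1.44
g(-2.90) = -1.80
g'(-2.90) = -2.63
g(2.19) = -21.20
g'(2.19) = -22.35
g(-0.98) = 0.12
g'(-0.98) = 2.16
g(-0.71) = 0.64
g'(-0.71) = 1.65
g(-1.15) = -0.26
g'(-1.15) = 2.34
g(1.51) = -9.05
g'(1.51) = -13.69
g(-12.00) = 790.32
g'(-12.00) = -226.94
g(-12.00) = 790.32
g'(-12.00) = -226.94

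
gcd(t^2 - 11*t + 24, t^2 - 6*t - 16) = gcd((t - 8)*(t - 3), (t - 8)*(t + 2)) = t - 8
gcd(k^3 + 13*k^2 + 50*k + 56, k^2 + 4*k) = k + 4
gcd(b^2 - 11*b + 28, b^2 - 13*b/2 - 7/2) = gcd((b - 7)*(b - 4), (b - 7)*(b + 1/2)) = b - 7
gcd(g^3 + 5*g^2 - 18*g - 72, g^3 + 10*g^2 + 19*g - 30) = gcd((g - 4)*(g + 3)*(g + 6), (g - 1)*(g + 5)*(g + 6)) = g + 6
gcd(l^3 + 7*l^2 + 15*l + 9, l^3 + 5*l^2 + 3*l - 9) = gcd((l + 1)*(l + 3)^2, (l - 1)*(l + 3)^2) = l^2 + 6*l + 9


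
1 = 1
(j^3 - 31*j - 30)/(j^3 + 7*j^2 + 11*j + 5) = (j - 6)/(j + 1)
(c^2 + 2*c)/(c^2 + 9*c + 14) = c/(c + 7)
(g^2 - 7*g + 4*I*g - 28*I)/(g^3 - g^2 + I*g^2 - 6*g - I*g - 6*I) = (g^2 + g*(-7 + 4*I) - 28*I)/(g^3 + g^2*(-1 + I) - g*(6 + I) - 6*I)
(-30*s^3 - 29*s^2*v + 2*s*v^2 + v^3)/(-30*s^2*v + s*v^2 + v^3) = (s + v)/v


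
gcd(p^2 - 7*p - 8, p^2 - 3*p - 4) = p + 1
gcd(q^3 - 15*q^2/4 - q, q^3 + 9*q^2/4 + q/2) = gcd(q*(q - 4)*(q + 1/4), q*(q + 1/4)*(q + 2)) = q^2 + q/4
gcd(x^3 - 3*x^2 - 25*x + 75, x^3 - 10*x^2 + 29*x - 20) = x - 5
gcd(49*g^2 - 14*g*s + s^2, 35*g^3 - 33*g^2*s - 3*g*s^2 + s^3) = -7*g + s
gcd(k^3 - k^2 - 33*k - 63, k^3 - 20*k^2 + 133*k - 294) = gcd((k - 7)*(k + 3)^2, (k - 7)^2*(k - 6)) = k - 7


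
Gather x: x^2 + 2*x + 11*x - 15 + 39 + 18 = x^2 + 13*x + 42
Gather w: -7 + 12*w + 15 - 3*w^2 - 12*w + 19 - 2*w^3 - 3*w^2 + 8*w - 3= -2*w^3 - 6*w^2 + 8*w + 24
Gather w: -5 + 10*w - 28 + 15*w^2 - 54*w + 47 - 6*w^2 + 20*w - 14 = 9*w^2 - 24*w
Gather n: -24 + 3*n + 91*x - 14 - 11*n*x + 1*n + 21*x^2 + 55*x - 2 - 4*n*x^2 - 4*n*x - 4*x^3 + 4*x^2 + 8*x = n*(-4*x^2 - 15*x + 4) - 4*x^3 + 25*x^2 + 154*x - 40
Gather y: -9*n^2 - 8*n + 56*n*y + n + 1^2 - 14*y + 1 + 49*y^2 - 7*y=-9*n^2 - 7*n + 49*y^2 + y*(56*n - 21) + 2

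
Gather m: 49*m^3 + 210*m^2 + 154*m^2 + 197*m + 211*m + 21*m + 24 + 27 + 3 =49*m^3 + 364*m^2 + 429*m + 54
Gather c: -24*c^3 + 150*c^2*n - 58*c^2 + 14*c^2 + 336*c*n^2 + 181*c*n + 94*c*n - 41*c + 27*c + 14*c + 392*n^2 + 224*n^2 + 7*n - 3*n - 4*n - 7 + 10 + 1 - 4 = -24*c^3 + c^2*(150*n - 44) + c*(336*n^2 + 275*n) + 616*n^2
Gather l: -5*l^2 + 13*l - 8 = -5*l^2 + 13*l - 8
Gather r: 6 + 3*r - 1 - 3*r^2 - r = -3*r^2 + 2*r + 5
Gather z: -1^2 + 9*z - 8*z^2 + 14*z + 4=-8*z^2 + 23*z + 3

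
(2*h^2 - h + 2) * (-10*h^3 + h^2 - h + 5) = -20*h^5 + 12*h^4 - 23*h^3 + 13*h^2 - 7*h + 10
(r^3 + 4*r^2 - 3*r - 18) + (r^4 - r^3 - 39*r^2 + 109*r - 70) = r^4 - 35*r^2 + 106*r - 88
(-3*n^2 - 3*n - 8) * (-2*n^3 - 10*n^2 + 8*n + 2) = 6*n^5 + 36*n^4 + 22*n^3 + 50*n^2 - 70*n - 16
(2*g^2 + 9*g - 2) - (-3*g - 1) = 2*g^2 + 12*g - 1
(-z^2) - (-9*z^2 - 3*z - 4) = 8*z^2 + 3*z + 4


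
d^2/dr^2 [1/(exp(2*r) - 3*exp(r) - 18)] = ((3 - 4*exp(r))*(-exp(2*r) + 3*exp(r) + 18) - 2*(2*exp(r) - 3)^2*exp(r))*exp(r)/(-exp(2*r) + 3*exp(r) + 18)^3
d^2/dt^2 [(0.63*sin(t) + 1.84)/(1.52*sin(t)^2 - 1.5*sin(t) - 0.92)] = (-1.455552*sin(t)^5 - 18.440944*sin(t)^4 + 10.210752*sin(t)^3 + 11.943992*sin(t)^2 - 17.87928*sin(t) + 11.687312)/(3.511808*sin(t)^6 - 10.3968*sin(t)^5 + 3.883296*sin(t)^4 + 9.2106*sin(t)^3 - 2.350416*sin(t)^2 - 3.8088*sin(t) - 0.778688)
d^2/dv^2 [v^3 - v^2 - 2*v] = 6*v - 2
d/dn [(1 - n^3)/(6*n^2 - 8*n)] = (-3*n^4 + 8*n^3 - 6*n + 4)/(2*n^2*(9*n^2 - 24*n + 16))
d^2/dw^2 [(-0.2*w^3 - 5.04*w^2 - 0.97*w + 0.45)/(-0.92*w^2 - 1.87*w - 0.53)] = (-7.105427357601e-15*w^4 - 14.495896*w^3 - 15.840984*w^2 - 7.145832*w - 1.799632)/(0.778688*w^6 + 4.748304*w^5 + 10.99722*w^4 + 12.010075*w^3 + 6.335355*w^2 + 1.575849*w + 0.148877)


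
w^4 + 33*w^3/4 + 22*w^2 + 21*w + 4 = (w + 1/4)*(w + 2)^2*(w + 4)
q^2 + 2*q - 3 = (q - 1)*(q + 3)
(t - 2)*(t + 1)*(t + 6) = t^3 + 5*t^2 - 8*t - 12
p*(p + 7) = p^2 + 7*p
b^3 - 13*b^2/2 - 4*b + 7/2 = (b - 7)*(b - 1/2)*(b + 1)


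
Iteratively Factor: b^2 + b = (b)*(b + 1)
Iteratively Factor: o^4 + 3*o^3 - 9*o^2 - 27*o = (o + 3)*(o^3 - 9*o) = (o + 3)^2*(o^2 - 3*o) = (o - 3)*(o + 3)^2*(o)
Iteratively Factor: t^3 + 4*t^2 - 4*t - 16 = (t + 4)*(t^2 - 4) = (t - 2)*(t + 4)*(t + 2)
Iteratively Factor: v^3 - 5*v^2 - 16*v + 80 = (v - 5)*(v^2 - 16) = (v - 5)*(v - 4)*(v + 4)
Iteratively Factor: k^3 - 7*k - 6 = (k - 3)*(k^2 + 3*k + 2) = (k - 3)*(k + 1)*(k + 2)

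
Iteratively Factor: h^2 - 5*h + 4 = (h - 4)*(h - 1)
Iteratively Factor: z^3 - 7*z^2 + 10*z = (z - 5)*(z^2 - 2*z) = z*(z - 5)*(z - 2)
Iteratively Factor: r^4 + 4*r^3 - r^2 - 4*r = (r)*(r^3 + 4*r^2 - r - 4) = r*(r + 1)*(r^2 + 3*r - 4) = r*(r - 1)*(r + 1)*(r + 4)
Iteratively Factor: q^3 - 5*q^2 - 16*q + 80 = (q - 4)*(q^2 - q - 20) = (q - 4)*(q + 4)*(q - 5)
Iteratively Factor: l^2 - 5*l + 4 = (l - 4)*(l - 1)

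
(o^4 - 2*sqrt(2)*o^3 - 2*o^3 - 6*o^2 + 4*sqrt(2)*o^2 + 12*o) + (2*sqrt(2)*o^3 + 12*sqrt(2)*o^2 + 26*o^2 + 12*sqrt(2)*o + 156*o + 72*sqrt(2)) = o^4 - 2*o^3 + 20*o^2 + 16*sqrt(2)*o^2 + 12*sqrt(2)*o + 168*o + 72*sqrt(2)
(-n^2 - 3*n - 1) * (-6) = 6*n^2 + 18*n + 6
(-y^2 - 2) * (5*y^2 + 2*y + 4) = -5*y^4 - 2*y^3 - 14*y^2 - 4*y - 8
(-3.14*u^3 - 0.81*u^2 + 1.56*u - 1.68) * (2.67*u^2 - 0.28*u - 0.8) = -8.3838*u^5 - 1.2835*u^4 + 6.904*u^3 - 4.2744*u^2 - 0.7776*u + 1.344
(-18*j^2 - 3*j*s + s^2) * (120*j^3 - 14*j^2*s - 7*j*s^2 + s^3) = -2160*j^5 - 108*j^4*s + 288*j^3*s^2 - 11*j^2*s^3 - 10*j*s^4 + s^5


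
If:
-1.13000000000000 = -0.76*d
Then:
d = 1.49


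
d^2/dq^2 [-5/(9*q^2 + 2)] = 90*(2 - 27*q^2)/(9*q^2 + 2)^3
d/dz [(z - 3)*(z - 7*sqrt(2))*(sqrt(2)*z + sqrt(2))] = 3*sqrt(2)*z^2 - 28*z - 4*sqrt(2)*z - 3*sqrt(2) + 28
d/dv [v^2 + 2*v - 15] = 2*v + 2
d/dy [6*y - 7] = 6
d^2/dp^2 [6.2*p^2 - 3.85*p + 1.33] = 12.4000000000000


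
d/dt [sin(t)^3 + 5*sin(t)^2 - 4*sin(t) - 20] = (3*sin(t)^2 + 10*sin(t) - 4)*cos(t)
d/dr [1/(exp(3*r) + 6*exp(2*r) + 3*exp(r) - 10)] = 3*(-exp(2*r) - 4*exp(r) - 1)*exp(r)/(exp(3*r) + 6*exp(2*r) + 3*exp(r) - 10)^2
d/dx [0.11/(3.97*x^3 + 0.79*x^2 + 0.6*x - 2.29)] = (-1.3101*x^2 - 0.1738*x - 0.066)/(3.97*x^3 + 0.79*x^2 + 0.6*x - 2.29)^2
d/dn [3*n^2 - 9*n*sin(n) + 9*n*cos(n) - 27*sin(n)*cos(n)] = -9*sqrt(2)*n*sin(n + pi/4) + 6*n - 27*cos(2*n) + 9*sqrt(2)*cos(n + pi/4)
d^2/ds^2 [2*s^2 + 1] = 4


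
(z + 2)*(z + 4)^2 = z^3 + 10*z^2 + 32*z + 32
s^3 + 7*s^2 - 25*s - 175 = (s - 5)*(s + 5)*(s + 7)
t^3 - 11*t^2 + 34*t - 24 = (t - 6)*(t - 4)*(t - 1)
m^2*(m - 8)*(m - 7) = m^4 - 15*m^3 + 56*m^2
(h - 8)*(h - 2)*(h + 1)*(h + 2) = h^4 - 7*h^3 - 12*h^2 + 28*h + 32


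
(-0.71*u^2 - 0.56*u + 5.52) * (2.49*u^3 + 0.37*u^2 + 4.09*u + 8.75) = -1.7679*u^5 - 1.6571*u^4 + 10.6337*u^3 - 6.4605*u^2 + 17.6768*u + 48.3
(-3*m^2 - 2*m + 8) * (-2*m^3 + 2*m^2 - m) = 6*m^5 - 2*m^4 - 17*m^3 + 18*m^2 - 8*m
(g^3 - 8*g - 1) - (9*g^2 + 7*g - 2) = g^3 - 9*g^2 - 15*g + 1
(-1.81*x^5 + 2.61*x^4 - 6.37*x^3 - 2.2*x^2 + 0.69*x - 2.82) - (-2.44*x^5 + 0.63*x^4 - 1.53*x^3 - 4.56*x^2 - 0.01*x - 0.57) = 0.63*x^5 + 1.98*x^4 - 4.84*x^3 + 2.36*x^2 + 0.7*x - 2.25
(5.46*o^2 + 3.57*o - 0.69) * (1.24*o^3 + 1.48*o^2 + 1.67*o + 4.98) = 6.7704*o^5 + 12.5076*o^4 + 13.5462*o^3 + 32.1315*o^2 + 16.6263*o - 3.4362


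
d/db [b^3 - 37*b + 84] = 3*b^2 - 37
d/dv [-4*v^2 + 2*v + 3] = 2 - 8*v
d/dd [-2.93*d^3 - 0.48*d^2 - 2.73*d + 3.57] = -8.79*d^2 - 0.96*d - 2.73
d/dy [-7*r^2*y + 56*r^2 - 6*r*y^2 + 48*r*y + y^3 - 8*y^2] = -7*r^2 - 12*r*y + 48*r + 3*y^2 - 16*y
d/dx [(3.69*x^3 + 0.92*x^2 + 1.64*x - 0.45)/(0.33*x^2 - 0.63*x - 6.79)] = (1.2177*x^4 - 4.6494*x^3 - 76.2861*x^2 - 12.1966*x - 11.4191)/(0.1089*x^4 - 0.4158*x^3 - 4.0845*x^2 + 8.5554*x + 46.1041)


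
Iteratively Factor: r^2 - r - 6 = (r - 3)*(r + 2)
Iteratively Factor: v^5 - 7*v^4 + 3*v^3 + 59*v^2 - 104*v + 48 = (v - 4)*(v^4 - 3*v^3 - 9*v^2 + 23*v - 12) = (v - 4)*(v - 1)*(v^3 - 2*v^2 - 11*v + 12) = (v - 4)*(v - 1)^2*(v^2 - v - 12) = (v - 4)*(v - 1)^2*(v + 3)*(v - 4)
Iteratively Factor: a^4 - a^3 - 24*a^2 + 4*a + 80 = (a - 2)*(a^3 + a^2 - 22*a - 40) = (a - 2)*(a + 4)*(a^2 - 3*a - 10) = (a - 5)*(a - 2)*(a + 4)*(a + 2)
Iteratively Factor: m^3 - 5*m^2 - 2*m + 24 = (m - 4)*(m^2 - m - 6) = (m - 4)*(m - 3)*(m + 2)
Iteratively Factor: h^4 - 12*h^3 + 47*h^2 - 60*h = (h - 4)*(h^3 - 8*h^2 + 15*h) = h*(h - 4)*(h^2 - 8*h + 15) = h*(h - 4)*(h - 3)*(h - 5)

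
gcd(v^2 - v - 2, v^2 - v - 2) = v^2 - v - 2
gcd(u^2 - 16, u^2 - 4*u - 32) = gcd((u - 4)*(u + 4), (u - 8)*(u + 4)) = u + 4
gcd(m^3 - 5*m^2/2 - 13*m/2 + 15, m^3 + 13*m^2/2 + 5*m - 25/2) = m + 5/2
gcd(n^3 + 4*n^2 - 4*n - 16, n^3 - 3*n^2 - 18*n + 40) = n^2 + 2*n - 8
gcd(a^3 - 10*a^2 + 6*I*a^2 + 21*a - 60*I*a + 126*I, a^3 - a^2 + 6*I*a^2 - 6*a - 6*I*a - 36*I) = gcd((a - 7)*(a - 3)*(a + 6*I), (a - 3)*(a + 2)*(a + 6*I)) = a^2 + a*(-3 + 6*I) - 18*I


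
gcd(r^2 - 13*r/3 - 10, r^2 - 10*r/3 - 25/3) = r + 5/3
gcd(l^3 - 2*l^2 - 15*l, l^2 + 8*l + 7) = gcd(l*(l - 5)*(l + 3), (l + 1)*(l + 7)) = 1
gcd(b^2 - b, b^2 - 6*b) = b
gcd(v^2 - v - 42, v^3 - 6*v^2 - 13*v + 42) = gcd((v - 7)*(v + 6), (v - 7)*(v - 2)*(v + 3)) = v - 7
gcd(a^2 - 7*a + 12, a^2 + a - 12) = a - 3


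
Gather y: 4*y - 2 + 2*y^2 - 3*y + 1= 2*y^2 + y - 1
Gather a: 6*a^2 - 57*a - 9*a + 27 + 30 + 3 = 6*a^2 - 66*a + 60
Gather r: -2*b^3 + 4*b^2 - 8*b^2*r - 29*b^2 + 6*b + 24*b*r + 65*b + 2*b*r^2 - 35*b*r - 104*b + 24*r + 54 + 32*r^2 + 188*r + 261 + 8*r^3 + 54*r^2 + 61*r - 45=-2*b^3 - 25*b^2 - 33*b + 8*r^3 + r^2*(2*b + 86) + r*(-8*b^2 - 11*b + 273) + 270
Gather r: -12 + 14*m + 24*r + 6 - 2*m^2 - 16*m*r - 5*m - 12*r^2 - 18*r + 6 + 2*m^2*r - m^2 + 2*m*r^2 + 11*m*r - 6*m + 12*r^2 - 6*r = -3*m^2 + 2*m*r^2 + 3*m + r*(2*m^2 - 5*m)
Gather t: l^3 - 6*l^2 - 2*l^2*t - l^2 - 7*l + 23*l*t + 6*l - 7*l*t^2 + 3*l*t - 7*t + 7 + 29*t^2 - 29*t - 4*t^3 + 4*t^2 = l^3 - 7*l^2 - l - 4*t^3 + t^2*(33 - 7*l) + t*(-2*l^2 + 26*l - 36) + 7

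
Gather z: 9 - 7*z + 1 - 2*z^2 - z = -2*z^2 - 8*z + 10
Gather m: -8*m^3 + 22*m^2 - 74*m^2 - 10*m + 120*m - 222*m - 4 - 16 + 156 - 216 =-8*m^3 - 52*m^2 - 112*m - 80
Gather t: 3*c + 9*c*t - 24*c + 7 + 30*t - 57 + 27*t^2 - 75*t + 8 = -21*c + 27*t^2 + t*(9*c - 45) - 42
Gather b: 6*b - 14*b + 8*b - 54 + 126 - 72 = 0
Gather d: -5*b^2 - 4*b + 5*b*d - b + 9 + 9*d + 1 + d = -5*b^2 - 5*b + d*(5*b + 10) + 10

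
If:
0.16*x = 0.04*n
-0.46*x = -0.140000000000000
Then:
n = 1.22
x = 0.30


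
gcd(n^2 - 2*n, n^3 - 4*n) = n^2 - 2*n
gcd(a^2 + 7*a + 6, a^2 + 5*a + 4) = a + 1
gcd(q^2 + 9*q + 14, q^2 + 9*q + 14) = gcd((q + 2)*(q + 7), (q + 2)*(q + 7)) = q^2 + 9*q + 14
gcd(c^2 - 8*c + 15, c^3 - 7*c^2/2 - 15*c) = 1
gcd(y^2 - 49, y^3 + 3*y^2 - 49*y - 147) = y^2 - 49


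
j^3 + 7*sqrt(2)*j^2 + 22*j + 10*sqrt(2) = (j + sqrt(2))^2*(j + 5*sqrt(2))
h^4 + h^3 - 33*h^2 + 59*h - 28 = (h - 4)*(h - 1)^2*(h + 7)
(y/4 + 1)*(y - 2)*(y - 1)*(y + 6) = y^4/4 + 7*y^3/4 - y^2 - 13*y + 12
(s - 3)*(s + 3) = s^2 - 9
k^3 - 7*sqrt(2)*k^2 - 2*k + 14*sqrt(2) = (k - 7*sqrt(2))*(k - sqrt(2))*(k + sqrt(2))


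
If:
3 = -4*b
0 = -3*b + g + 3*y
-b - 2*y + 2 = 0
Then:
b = -3/4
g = -51/8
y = 11/8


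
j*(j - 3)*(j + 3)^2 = j^4 + 3*j^3 - 9*j^2 - 27*j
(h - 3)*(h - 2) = h^2 - 5*h + 6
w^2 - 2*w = w*(w - 2)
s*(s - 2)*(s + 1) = s^3 - s^2 - 2*s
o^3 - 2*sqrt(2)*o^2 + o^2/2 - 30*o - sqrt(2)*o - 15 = (o + 1/2)*(o - 5*sqrt(2))*(o + 3*sqrt(2))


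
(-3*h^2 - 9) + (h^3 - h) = h^3 - 3*h^2 - h - 9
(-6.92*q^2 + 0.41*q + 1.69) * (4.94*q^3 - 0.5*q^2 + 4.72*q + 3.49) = -34.1848*q^5 + 5.4854*q^4 - 24.5188*q^3 - 23.0606*q^2 + 9.4077*q + 5.8981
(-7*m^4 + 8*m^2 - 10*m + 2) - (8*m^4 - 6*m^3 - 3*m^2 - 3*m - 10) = -15*m^4 + 6*m^3 + 11*m^2 - 7*m + 12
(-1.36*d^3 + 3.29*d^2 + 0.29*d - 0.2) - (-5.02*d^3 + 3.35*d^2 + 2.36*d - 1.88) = 3.66*d^3 - 0.0600000000000001*d^2 - 2.07*d + 1.68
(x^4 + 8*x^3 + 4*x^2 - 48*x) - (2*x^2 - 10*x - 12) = x^4 + 8*x^3 + 2*x^2 - 38*x + 12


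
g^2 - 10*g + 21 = (g - 7)*(g - 3)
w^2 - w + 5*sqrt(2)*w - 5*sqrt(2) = (w - 1)*(w + 5*sqrt(2))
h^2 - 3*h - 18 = (h - 6)*(h + 3)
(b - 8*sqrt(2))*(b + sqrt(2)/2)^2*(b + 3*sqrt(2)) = b^4 - 4*sqrt(2)*b^3 - 115*b^2/2 - 101*sqrt(2)*b/2 - 24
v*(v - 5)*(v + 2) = v^3 - 3*v^2 - 10*v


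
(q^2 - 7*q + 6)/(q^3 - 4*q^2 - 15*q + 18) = 1/(q + 3)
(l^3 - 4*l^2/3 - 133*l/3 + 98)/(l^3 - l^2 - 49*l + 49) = (l^2 - 25*l/3 + 14)/(l^2 - 8*l + 7)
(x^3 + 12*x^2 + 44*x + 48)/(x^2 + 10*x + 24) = x + 2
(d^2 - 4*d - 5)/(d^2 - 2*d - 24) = (-d^2 + 4*d + 5)/(-d^2 + 2*d + 24)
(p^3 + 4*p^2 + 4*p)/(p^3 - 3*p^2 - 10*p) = (p + 2)/(p - 5)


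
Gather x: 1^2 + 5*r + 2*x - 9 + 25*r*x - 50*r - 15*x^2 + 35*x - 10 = -45*r - 15*x^2 + x*(25*r + 37) - 18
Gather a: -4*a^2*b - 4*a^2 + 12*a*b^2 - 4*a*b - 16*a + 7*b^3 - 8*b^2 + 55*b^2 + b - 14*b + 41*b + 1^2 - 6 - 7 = a^2*(-4*b - 4) + a*(12*b^2 - 4*b - 16) + 7*b^3 + 47*b^2 + 28*b - 12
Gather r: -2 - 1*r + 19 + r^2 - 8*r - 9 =r^2 - 9*r + 8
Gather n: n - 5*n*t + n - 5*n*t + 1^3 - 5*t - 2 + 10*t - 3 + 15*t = n*(2 - 10*t) + 20*t - 4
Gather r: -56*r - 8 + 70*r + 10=14*r + 2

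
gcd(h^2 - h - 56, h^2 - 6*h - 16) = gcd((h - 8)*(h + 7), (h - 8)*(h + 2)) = h - 8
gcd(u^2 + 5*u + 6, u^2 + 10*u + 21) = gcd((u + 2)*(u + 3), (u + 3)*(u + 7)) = u + 3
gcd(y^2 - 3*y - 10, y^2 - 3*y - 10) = y^2 - 3*y - 10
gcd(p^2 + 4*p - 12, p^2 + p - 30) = p + 6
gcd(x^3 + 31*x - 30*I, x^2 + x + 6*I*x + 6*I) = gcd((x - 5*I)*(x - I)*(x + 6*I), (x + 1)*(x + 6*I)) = x + 6*I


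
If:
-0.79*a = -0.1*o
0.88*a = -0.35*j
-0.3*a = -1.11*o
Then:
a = 0.00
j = 0.00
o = 0.00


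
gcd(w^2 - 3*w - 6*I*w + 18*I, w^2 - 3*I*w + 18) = w - 6*I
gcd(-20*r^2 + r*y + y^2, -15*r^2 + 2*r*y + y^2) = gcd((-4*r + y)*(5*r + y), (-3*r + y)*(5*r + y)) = 5*r + y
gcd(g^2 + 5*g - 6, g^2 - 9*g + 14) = 1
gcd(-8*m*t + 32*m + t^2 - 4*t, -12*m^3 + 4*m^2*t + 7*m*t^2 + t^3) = 1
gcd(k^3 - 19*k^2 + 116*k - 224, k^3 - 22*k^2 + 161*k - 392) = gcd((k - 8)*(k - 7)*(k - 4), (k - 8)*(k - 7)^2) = k^2 - 15*k + 56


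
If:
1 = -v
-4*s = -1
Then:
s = 1/4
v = -1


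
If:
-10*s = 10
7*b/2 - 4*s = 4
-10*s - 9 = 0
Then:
No Solution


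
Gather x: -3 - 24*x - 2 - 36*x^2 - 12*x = -36*x^2 - 36*x - 5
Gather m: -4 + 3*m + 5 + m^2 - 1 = m^2 + 3*m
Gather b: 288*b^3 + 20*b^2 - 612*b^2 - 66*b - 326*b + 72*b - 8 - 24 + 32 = 288*b^3 - 592*b^2 - 320*b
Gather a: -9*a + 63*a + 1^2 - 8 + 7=54*a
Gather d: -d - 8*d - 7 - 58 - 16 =-9*d - 81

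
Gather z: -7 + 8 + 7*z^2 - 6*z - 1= 7*z^2 - 6*z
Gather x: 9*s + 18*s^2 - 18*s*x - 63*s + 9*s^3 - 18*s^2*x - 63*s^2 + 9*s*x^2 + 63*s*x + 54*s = 9*s^3 - 45*s^2 + 9*s*x^2 + x*(-18*s^2 + 45*s)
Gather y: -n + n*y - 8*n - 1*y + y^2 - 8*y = -9*n + y^2 + y*(n - 9)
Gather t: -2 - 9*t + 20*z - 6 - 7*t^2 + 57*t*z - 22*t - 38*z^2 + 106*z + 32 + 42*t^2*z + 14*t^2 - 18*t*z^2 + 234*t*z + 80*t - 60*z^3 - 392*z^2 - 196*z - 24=t^2*(42*z + 7) + t*(-18*z^2 + 291*z + 49) - 60*z^3 - 430*z^2 - 70*z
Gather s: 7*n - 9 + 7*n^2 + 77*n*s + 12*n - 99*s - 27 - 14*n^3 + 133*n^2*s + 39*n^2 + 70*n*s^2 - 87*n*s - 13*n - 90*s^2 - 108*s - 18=-14*n^3 + 46*n^2 + 6*n + s^2*(70*n - 90) + s*(133*n^2 - 10*n - 207) - 54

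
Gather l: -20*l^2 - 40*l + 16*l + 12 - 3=-20*l^2 - 24*l + 9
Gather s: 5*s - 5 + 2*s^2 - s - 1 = 2*s^2 + 4*s - 6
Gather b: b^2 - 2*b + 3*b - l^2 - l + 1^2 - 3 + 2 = b^2 + b - l^2 - l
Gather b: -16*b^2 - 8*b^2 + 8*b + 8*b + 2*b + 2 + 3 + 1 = -24*b^2 + 18*b + 6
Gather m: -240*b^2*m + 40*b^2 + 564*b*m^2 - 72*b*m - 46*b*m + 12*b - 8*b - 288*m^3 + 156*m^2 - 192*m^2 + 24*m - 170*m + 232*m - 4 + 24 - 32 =40*b^2 + 4*b - 288*m^3 + m^2*(564*b - 36) + m*(-240*b^2 - 118*b + 86) - 12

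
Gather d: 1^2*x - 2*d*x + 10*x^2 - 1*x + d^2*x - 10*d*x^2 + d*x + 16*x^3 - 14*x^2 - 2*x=d^2*x + d*(-10*x^2 - x) + 16*x^3 - 4*x^2 - 2*x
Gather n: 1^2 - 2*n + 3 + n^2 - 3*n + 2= n^2 - 5*n + 6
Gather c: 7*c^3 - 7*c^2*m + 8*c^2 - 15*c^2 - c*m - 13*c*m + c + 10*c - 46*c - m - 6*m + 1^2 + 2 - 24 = 7*c^3 + c^2*(-7*m - 7) + c*(-14*m - 35) - 7*m - 21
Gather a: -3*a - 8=-3*a - 8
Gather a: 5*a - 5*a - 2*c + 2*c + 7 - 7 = 0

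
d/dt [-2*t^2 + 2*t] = 2 - 4*t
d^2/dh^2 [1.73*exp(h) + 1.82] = 1.73*exp(h)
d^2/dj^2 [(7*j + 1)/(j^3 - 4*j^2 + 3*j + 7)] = 2*((7*j + 1)*(3*j^2 - 8*j + 3)^2 + (-21*j^2 + 56*j - (3*j - 4)*(7*j + 1) - 21)*(j^3 - 4*j^2 + 3*j + 7))/(j^3 - 4*j^2 + 3*j + 7)^3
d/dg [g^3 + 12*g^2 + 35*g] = 3*g^2 + 24*g + 35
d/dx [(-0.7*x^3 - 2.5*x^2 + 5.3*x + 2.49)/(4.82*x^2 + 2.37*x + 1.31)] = (-3.374*x^4 - 3.318*x^3 - 34.222*x^2 - 30.5536*x + 1.0417)/(23.2324*x^4 + 22.8468*x^3 + 18.2453*x^2 + 6.2094*x + 1.7161)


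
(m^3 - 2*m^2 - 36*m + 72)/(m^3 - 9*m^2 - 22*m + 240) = (m^2 + 4*m - 12)/(m^2 - 3*m - 40)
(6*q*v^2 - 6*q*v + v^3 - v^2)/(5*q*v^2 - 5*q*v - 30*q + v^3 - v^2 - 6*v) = v*(-6*q*v + 6*q - v^2 + v)/(-5*q*v^2 + 5*q*v + 30*q - v^3 + v^2 + 6*v)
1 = 1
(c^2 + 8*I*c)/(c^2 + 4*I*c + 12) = c*(c + 8*I)/(c^2 + 4*I*c + 12)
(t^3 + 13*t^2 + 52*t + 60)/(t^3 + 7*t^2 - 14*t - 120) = (t + 2)/(t - 4)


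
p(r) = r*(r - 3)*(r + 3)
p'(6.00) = 99.00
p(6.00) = 162.00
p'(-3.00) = 18.00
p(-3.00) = 0.00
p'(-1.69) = -0.43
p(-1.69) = 10.38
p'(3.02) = 18.36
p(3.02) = 0.36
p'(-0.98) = -6.12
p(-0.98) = 7.88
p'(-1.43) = -2.87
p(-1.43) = 9.95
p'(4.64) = 55.59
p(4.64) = 58.14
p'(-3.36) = 24.87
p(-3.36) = -7.69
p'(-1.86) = 1.38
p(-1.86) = 10.31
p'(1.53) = -1.98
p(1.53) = -10.19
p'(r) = r*(r - 3) + r*(r + 3) + (r - 3)*(r + 3) = 3*r^2 - 9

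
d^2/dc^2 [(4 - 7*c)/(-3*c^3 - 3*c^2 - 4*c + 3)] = 2*(189*c^5 - 27*c^4 - 309*c^3 + 126*c^2 - 63*c - 16)/(27*c^9 + 81*c^8 + 189*c^7 + 162*c^6 + 90*c^5 - 153*c^4 - 71*c^3 - 63*c^2 + 108*c - 27)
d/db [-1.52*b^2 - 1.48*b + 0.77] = -3.04*b - 1.48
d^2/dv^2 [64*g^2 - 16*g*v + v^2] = 2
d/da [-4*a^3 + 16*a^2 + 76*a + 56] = -12*a^2 + 32*a + 76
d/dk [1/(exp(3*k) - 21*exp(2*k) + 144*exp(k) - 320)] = 3*(-exp(2*k) + 14*exp(k) - 48)*exp(k)/(exp(3*k) - 21*exp(2*k) + 144*exp(k) - 320)^2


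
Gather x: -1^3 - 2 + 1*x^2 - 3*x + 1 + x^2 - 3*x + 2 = 2*x^2 - 6*x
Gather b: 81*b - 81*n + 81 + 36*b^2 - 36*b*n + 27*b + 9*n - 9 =36*b^2 + b*(108 - 36*n) - 72*n + 72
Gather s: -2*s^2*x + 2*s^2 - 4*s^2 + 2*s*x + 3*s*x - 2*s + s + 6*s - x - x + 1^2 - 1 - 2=s^2*(-2*x - 2) + s*(5*x + 5) - 2*x - 2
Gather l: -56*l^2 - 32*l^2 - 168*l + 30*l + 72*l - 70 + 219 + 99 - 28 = -88*l^2 - 66*l + 220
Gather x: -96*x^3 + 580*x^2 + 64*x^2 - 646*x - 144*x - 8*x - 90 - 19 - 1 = -96*x^3 + 644*x^2 - 798*x - 110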